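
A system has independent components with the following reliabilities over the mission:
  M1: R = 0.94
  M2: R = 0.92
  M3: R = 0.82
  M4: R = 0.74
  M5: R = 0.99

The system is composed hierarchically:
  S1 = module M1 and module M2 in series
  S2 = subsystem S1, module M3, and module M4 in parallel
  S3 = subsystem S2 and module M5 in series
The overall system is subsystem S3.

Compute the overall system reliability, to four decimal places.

Series (M1 and M2): 0.940000 × 0.920000 = 0.864800
Parallel ([0.864800], M3, and M4): 1 − (1 − 0.864800)(1 − 0.820000)(1 − 0.740000) = 0.993673
Series ([0.993673] and M5): 0.993673 × 0.990000 = 0.9837

0.9837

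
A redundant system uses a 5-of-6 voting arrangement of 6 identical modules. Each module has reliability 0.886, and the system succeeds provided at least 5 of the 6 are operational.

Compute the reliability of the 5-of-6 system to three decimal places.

R = Σ_{i=5}^{6} C(6,i) p^i (1−p)^{6−i} with p = 0.886
C(6,5)·0.886^5·0.114^1 = 0.37344
C(6,6)·0.886^6·0.114^0 = 0.48373
Sum = 0.857

0.857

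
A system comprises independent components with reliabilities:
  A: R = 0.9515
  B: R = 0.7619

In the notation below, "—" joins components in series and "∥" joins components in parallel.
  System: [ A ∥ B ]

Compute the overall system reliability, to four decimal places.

0.9885

Parallel (A and B): 1 − (1 − 0.951500)(1 − 0.761900) = 0.9885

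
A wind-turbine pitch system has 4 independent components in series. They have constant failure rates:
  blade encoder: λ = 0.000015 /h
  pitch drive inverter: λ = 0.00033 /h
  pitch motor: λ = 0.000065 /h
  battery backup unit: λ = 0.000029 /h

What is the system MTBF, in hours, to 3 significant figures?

2280

Series of exponential components: λ_sys = Σ λ_i
λ_sys = 0.000015 + 0.00033 + 0.000065 + 0.000029 = 4.3900e-04 /h
MTBF = 1 / λ_sys = 2280 h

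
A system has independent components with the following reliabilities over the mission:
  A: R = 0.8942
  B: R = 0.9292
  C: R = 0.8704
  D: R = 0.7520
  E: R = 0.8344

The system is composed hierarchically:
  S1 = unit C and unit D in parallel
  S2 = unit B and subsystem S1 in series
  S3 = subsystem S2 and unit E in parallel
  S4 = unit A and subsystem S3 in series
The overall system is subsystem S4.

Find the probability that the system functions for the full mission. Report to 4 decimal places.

Parallel (C and D): 1 − (1 − 0.870400)(1 − 0.752000) = 0.967859
Series (B and [0.967859]): 0.929200 × 0.967859 = 0.899335
Parallel ([0.899335] and E): 1 − (1 − 0.899335)(1 − 0.834400) = 0.983330
Series (A and [0.983330]): 0.894200 × 0.983330 = 0.8793

0.8793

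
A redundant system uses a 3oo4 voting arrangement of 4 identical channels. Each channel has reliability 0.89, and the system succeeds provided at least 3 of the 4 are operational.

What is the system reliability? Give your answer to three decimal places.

R = Σ_{i=3}^{4} C(4,i) p^i (1−p)^{4−i} with p = 0.89
C(4,3)·0.89^3·0.11^1 = 0.31019
C(4,4)·0.89^4·0.11^0 = 0.62742
Sum = 0.938

0.938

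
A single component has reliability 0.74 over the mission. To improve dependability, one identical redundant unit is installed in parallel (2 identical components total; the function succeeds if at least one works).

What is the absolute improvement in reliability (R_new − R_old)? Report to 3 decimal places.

R_before = 0.74
R_after = 1 − (1 − 0.74)^2 = 0.932
ΔR = 0.932 − 0.74 = 0.192

0.192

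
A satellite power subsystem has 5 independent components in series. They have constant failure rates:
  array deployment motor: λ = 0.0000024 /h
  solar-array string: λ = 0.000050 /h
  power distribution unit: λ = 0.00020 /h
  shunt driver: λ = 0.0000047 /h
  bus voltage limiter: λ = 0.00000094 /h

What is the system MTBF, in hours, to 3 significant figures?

3880

Series of exponential components: λ_sys = Σ λ_i
λ_sys = 0.0000024 + 0.000050 + 0.00020 + 0.0000047 + 0.00000094 = 2.5804e-04 /h
MTBF = 1 / λ_sys = 3880 h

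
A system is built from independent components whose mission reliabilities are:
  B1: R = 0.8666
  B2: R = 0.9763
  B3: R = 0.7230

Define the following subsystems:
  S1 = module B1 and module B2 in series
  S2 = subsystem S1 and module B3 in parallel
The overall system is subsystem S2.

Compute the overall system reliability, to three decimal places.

0.957

Series (B1 and B2): 0.86660 × 0.97630 = 0.84606
Parallel ([0.84606] and B3): 1 − (1 − 0.84606)(1 − 0.72300) = 0.957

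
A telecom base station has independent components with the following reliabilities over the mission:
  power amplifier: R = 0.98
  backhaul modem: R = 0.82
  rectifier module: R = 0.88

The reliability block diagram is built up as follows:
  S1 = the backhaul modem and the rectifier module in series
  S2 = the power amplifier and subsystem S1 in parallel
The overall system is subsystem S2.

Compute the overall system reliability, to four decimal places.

Series (backhaul modem and rectifier module): 0.820000 × 0.880000 = 0.721600
Parallel (power amplifier and [0.721600]): 1 − (1 − 0.980000)(1 − 0.721600) = 0.9944

0.9944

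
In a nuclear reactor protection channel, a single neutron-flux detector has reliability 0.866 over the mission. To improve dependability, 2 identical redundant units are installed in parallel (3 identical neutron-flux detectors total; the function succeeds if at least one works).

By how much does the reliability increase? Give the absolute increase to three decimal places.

R_before = 0.866
R_after = 1 − (1 − 0.866)^3 = 0.998
ΔR = 0.998 − 0.866 = 0.132

0.132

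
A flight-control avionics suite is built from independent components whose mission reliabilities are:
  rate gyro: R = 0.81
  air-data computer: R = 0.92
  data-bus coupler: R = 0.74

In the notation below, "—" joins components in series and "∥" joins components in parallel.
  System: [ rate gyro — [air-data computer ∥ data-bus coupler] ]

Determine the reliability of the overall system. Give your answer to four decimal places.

0.7932

Parallel (air-data computer and data-bus coupler): 1 − (1 − 0.920000)(1 − 0.740000) = 0.979200
Series (rate gyro and [0.979200]): 0.810000 × 0.979200 = 0.7932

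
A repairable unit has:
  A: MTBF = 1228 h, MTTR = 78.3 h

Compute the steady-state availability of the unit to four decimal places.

A(A) = MTBF/(MTBF+MTTR) = 1228/(1228+78.3) = 0.9401

0.9401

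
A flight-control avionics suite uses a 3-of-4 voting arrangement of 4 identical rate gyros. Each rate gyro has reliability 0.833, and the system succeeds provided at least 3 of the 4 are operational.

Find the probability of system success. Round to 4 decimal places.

0.8676

R = Σ_{i=3}^{4} C(4,i) p^i (1−p)^{4−i} with p = 0.833
C(4,3)·0.833^3·0.167^1 = 0.386110
C(4,4)·0.833^4·0.167^0 = 0.481482
Sum = 0.8676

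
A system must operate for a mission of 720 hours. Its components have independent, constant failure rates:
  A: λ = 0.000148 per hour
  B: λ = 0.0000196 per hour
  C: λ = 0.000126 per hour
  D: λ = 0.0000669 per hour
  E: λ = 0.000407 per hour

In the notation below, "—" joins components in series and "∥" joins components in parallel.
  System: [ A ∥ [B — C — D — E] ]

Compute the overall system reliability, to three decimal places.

0.964

R(A) = exp(−0.000148 × 720) = 0.89892
R(B) = exp(−0.0000196 × 720) = 0.98599
R(C) = exp(−0.000126 × 720) = 0.91327
R(D) = exp(−0.0000669 × 720) = 0.95297
R(E) = exp(−0.000407 × 720) = 0.74599
Series (B, C, D, and E): 0.98599 × 0.91327 × 0.95297 × 0.74599 = 0.64015
Parallel (A and [0.64015]): 1 − (1 − 0.89892)(1 − 0.64015) = 0.964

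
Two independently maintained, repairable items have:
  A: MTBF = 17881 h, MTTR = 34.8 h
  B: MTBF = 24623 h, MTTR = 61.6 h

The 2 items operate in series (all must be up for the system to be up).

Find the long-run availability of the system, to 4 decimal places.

A(A) = MTBF/(MTBF+MTTR) = 17881/(17881+34.8) = 0.998058
A(B) = MTBF/(MTBF+MTTR) = 24623/(24623+61.6) = 0.997505
Series availability: 0.998058 × 0.997505 = 0.9956

0.9956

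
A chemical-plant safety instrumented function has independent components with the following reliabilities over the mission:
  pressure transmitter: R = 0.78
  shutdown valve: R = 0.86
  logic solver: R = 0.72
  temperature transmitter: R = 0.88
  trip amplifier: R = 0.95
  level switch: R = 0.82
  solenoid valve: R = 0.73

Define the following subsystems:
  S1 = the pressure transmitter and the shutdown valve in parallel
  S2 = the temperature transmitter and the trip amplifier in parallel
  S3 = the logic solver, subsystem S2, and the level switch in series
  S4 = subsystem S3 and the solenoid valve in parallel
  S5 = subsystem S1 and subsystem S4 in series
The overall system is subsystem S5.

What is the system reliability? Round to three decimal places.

Parallel (pressure transmitter and shutdown valve): 1 − (1 − 0.78000)(1 − 0.86000) = 0.96920
Parallel (temperature transmitter and trip amplifier): 1 − (1 − 0.88000)(1 − 0.95000) = 0.99400
Series (logic solver, [0.99400], and level switch): 0.72000 × 0.99400 × 0.82000 = 0.58686
Parallel ([0.58686] and solenoid valve): 1 − (1 − 0.58686)(1 − 0.73000) = 0.88845
Series ([0.96920] and [0.88845]): 0.96920 × 0.88845 = 0.861

0.861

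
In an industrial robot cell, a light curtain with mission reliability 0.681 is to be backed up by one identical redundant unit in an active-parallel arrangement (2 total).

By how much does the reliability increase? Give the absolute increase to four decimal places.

R_before = 0.681
R_after = 1 − (1 − 0.681)^2 = 0.8982
ΔR = 0.8982 − 0.681 = 0.2172

0.2172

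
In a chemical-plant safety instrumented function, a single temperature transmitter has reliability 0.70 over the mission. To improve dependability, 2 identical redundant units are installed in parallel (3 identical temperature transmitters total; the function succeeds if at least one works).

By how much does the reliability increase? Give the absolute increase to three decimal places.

R_before = 0.70
R_after = 1 − (1 − 0.70)^3 = 0.973
ΔR = 0.973 − 0.70 = 0.273

0.273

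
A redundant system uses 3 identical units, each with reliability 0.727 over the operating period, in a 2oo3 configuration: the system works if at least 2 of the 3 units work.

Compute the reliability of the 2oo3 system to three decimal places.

R = Σ_{i=2}^{3} C(3,i) p^i (1−p)^{3−i} with p = 0.727
C(3,2)·0.727^2·0.273^1 = 0.43287
C(3,3)·0.727^3·0.273^0 = 0.38424
Sum = 0.817

0.817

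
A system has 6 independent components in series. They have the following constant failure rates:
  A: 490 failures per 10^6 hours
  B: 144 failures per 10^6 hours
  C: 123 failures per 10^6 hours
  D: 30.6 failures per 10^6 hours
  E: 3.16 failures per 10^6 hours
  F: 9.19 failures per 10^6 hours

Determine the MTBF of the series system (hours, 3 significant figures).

1250

Series of exponential components: λ_sys = Σ λ_i
λ_sys = 0.000490 + 0.000144 + 0.000123 + 0.0000306 + 0.00000316 + 0.00000919 = 7.9995e-04 /h
MTBF = 1 / λ_sys = 1250 h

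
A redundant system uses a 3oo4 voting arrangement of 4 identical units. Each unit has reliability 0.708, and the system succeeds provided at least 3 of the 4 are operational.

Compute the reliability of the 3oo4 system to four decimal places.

R = Σ_{i=3}^{4} C(4,i) p^i (1−p)^{4−i} with p = 0.708
C(4,3)·0.708^3·0.292^1 = 0.414517
C(4,4)·0.708^4·0.292^0 = 0.251266
Sum = 0.6658

0.6658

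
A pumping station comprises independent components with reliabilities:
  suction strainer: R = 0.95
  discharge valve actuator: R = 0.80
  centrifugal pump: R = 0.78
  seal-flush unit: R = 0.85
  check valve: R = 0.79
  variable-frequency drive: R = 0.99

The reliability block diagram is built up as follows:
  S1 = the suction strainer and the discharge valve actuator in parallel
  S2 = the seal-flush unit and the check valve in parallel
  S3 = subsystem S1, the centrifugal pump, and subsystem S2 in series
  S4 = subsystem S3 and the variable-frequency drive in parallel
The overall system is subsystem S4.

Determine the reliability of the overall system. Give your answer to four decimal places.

Parallel (suction strainer and discharge valve actuator): 1 − (1 − 0.950000)(1 − 0.800000) = 0.990000
Parallel (seal-flush unit and check valve): 1 − (1 − 0.850000)(1 − 0.790000) = 0.968500
Series ([0.990000], centrifugal pump, and [0.968500]): 0.990000 × 0.780000 × 0.968500 = 0.747876
Parallel ([0.747876] and variable-frequency drive): 1 − (1 − 0.747876)(1 − 0.990000) = 0.9975

0.9975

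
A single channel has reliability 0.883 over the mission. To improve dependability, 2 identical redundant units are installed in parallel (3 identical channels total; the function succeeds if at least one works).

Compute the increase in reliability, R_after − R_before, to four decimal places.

0.1154

R_before = 0.883
R_after = 1 − (1 − 0.883)^3 = 0.9984
ΔR = 0.9984 − 0.883 = 0.1154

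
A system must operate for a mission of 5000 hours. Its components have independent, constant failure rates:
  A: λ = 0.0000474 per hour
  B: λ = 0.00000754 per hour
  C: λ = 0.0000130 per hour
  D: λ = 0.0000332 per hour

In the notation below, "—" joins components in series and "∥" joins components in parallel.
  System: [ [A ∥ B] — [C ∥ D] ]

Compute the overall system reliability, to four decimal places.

0.9826

R(A) = exp(−0.0000474 × 5000) = 0.788991
R(B) = exp(−0.00000754 × 5000) = 0.963002
R(C) = exp(−0.0000130 × 5000) = 0.937067
R(D) = exp(−0.0000332 × 5000) = 0.847046
Parallel (A and B): 1 − (1 − 0.788991)(1 − 0.963002) = 0.992193
Parallel (C and D): 1 − (1 − 0.937067)(1 − 0.847046) = 0.990374
Series ([0.992193] and [0.990374]): 0.992193 × 0.990374 = 0.9826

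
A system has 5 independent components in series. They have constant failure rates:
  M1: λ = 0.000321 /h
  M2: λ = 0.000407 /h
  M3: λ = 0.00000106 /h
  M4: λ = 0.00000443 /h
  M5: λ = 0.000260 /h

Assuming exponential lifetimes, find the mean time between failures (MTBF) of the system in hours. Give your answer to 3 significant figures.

1010

Series of exponential components: λ_sys = Σ λ_i
λ_sys = 0.000321 + 0.000407 + 0.00000106 + 0.00000443 + 0.000260 = 9.9349e-04 /h
MTBF = 1 / λ_sys = 1010 h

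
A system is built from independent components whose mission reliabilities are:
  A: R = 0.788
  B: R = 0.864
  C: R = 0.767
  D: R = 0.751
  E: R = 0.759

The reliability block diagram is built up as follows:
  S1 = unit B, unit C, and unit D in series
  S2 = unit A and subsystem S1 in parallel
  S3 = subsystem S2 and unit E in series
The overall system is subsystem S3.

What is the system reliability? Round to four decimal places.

0.6782

Series (B, C, and D): 0.864000 × 0.767000 × 0.751000 = 0.497679
Parallel (A and [0.497679]): 1 − (1 − 0.788000)(1 − 0.497679) = 0.893508
Series ([0.893508] and E): 0.893508 × 0.759000 = 0.6782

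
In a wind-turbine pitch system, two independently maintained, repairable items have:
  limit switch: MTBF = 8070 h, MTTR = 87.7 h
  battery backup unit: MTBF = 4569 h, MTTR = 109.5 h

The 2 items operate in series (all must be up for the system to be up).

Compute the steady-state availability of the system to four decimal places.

A(limit switch) = MTBF/(MTBF+MTTR) = 8070/(8070+87.7) = 0.989249
A(battery backup unit) = MTBF/(MTBF+MTTR) = 4569/(4569+109.5) = 0.976595
Series availability: 0.989249 × 0.976595 = 0.9661

0.9661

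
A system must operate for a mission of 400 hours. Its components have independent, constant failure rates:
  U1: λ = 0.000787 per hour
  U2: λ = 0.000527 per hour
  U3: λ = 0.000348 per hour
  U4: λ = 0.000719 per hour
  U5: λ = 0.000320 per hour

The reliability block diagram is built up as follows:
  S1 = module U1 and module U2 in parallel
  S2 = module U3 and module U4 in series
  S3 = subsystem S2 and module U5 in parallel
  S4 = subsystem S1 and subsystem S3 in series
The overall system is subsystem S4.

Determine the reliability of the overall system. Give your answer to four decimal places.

R(U1) = exp(−0.000787 × 400) = 0.729935
R(U2) = exp(−0.000527 × 400) = 0.809936
R(U3) = exp(−0.000348 × 400) = 0.870054
R(U4) = exp(−0.000719 × 400) = 0.750062
R(U5) = exp(−0.000320 × 400) = 0.879853
Parallel (U1 and U2): 1 − (1 − 0.729935)(1 − 0.809936) = 0.948670
Series (U3 and U4): 0.870054 × 0.750062 = 0.652594
Parallel ([0.652594] and U5): 1 − (1 − 0.652594)(1 − 0.879853) = 0.958260
Series ([0.948670] and [0.958260]): 0.948670 × 0.958260 = 0.9091

0.9091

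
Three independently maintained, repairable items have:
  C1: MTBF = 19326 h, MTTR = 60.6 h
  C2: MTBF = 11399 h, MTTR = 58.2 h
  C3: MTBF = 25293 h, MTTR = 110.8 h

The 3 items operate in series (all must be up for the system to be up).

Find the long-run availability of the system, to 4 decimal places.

A(C1) = MTBF/(MTBF+MTTR) = 19326/(19326+60.6) = 0.996874
A(C2) = MTBF/(MTBF+MTTR) = 11399/(11399+58.2) = 0.994920
A(C3) = MTBF/(MTBF+MTTR) = 25293/(25293+110.8) = 0.995638
Series availability: 0.996874 × 0.994920 × 0.995638 = 0.9875

0.9875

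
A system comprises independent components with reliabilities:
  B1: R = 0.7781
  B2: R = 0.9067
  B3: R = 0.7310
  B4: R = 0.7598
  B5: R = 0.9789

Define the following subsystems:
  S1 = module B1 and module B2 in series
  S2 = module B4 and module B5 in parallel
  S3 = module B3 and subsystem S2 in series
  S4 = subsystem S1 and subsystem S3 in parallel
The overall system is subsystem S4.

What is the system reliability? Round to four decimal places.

Series (B1 and B2): 0.778100 × 0.906700 = 0.705503
Parallel (B4 and B5): 1 − (1 − 0.759800)(1 − 0.978900) = 0.994932
Series (B3 and [0.994932]): 0.731000 × 0.994932 = 0.727295
Parallel ([0.705503] and [0.727295]): 1 − (1 − 0.705503)(1 − 0.727295) = 0.9197

0.9197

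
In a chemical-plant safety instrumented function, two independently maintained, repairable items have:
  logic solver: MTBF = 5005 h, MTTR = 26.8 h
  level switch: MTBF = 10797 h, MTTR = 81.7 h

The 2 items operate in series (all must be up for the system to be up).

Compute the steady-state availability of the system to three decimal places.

A(logic solver) = MTBF/(MTBF+MTTR) = 5005/(5005+26.8) = 0.994674
A(level switch) = MTBF/(MTBF+MTTR) = 10797/(10797+81.7) = 0.992490
Series availability: 0.994674 × 0.992490 = 0.987

0.987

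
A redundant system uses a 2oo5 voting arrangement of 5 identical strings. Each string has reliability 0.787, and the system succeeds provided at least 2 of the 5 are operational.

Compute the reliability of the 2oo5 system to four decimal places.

0.9915

R = Σ_{i=2}^{5} C(5,i) p^i (1−p)^{5−i} with p = 0.787
C(5,2)·0.787^2·0.213^3 = 0.059853
C(5,3)·0.787^3·0.213^2 = 0.221148
C(5,4)·0.787^4·0.213^1 = 0.408553
C(5,5)·0.787^5·0.213^0 = 0.301907
Sum = 0.9915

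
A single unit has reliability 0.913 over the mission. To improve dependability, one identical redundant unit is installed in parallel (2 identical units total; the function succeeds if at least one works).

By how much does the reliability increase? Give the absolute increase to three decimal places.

R_before = 0.913
R_after = 1 − (1 − 0.913)^2 = 0.992
ΔR = 0.992 − 0.913 = 0.079

0.079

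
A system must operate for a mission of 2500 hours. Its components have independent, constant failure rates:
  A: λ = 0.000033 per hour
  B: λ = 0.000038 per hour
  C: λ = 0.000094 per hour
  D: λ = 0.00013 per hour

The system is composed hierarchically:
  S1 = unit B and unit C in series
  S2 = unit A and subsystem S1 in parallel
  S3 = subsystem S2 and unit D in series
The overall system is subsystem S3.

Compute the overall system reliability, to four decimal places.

R(A) = exp(−0.000033 × 2500) = 0.920811
R(B) = exp(−0.000038 × 2500) = 0.909373
R(C) = exp(−0.000094 × 2500) = 0.790571
R(D) = exp(−0.00013 × 2500) = 0.722527
Series (B and C): 0.909373 × 0.790571 = 0.718924
Parallel (A and [0.718924]): 1 − (1 − 0.920811)(1 − 0.718924) = 0.977742
Series ([0.977742] and D): 0.977742 × 0.722527 = 0.7064

0.7064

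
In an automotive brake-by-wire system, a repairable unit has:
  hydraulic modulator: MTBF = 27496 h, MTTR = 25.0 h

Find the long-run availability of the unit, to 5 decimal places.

0.99909

A(hydraulic modulator) = MTBF/(MTBF+MTTR) = 27496/(27496+25.0) = 0.99909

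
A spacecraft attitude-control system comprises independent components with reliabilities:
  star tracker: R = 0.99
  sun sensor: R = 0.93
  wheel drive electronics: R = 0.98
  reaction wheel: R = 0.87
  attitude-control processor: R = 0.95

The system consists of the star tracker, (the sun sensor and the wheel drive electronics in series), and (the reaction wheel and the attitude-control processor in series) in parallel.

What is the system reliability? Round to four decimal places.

Series (sun sensor and wheel drive electronics): 0.930000 × 0.980000 = 0.911400
Series (reaction wheel and attitude-control processor): 0.870000 × 0.950000 = 0.826500
Parallel (star tracker, [0.911400], and [0.826500]): 1 − (1 − 0.990000)(1 − 0.911400)(1 − 0.826500) = 0.9998

0.9998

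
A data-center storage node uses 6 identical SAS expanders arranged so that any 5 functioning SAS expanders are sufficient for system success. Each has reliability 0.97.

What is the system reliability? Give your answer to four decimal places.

R = Σ_{i=5}^{6} C(6,i) p^i (1−p)^{6−i} with p = 0.97
C(6,5)·0.97^5·0.03^1 = 0.154572
C(6,6)·0.97^6·0.03^0 = 0.832972
Sum = 0.9875

0.9875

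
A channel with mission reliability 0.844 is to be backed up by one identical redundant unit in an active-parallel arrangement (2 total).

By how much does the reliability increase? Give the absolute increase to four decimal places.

R_before = 0.844
R_after = 1 − (1 − 0.844)^2 = 0.9757
ΔR = 0.9757 − 0.844 = 0.1317

0.1317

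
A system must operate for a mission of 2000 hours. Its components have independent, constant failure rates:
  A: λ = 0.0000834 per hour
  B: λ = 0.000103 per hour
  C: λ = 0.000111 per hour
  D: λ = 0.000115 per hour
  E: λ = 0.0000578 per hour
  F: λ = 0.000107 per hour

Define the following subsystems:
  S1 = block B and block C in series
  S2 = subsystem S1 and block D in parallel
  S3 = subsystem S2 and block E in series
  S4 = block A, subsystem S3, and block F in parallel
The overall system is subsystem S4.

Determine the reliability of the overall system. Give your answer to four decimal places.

R(A) = exp(−0.0000834 × 2000) = 0.846369
R(B) = exp(−0.000103 × 2000) = 0.813833
R(C) = exp(−0.000111 × 2000) = 0.800915
R(D) = exp(−0.000115 × 2000) = 0.794534
R(E) = exp(−0.0000578 × 2000) = 0.890831
R(F) = exp(−0.000107 × 2000) = 0.807348
Series (B and C): 0.813833 × 0.800915 = 0.651811
Parallel ([0.651811] and D): 1 − (1 − 0.651811)(1 − 0.794534) = 0.928459
Series ([0.928459] and E): 0.928459 × 0.890831 = 0.827100
Parallel (A, [0.827100], and F): 1 − (1 − 0.846369)(1 − 0.827100)(1 − 0.807348) = 0.9949

0.9949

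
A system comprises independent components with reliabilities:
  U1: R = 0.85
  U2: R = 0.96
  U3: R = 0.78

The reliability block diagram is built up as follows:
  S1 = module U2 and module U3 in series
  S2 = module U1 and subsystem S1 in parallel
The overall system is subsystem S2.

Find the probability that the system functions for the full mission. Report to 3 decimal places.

0.962

Series (U2 and U3): 0.96000 × 0.78000 = 0.74880
Parallel (U1 and [0.74880]): 1 − (1 − 0.85000)(1 − 0.74880) = 0.962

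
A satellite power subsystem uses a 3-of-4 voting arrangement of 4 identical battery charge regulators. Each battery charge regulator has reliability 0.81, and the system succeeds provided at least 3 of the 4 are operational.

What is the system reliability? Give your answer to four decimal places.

R = Σ_{i=3}^{4} C(4,i) p^i (1−p)^{4−i} with p = 0.81
C(4,3)·0.81^3·0.19^1 = 0.403895
C(4,4)·0.81^4·0.19^0 = 0.430467
Sum = 0.8344

0.8344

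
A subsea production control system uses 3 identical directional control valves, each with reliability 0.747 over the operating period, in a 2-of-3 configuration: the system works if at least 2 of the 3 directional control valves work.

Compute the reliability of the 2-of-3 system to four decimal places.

R = Σ_{i=2}^{3} C(3,i) p^i (1−p)^{3−i} with p = 0.747
C(3,2)·0.747^2·0.253^1 = 0.423529
C(3,3)·0.747^3·0.253^0 = 0.416833
Sum = 0.8404

0.8404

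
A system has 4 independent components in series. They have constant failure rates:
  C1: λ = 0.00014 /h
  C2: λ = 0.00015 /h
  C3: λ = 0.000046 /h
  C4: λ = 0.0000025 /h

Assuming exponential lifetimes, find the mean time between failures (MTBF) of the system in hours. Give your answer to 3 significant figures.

Series of exponential components: λ_sys = Σ λ_i
λ_sys = 0.00014 + 0.00015 + 0.000046 + 0.0000025 = 3.3850e-04 /h
MTBF = 1 / λ_sys = 2950 h

2950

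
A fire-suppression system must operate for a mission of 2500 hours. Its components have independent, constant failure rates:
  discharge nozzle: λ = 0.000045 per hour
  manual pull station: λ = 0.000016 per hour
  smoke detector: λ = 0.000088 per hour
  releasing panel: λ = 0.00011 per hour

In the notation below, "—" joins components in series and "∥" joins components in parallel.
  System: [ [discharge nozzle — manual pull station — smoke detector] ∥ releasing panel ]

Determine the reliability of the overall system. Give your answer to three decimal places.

R(discharge nozzle) = exp(−0.000045 × 2500) = 0.89360
R(manual pull station) = exp(−0.000016 × 2500) = 0.96079
R(smoke detector) = exp(−0.000088 × 2500) = 0.80252
R(releasing panel) = exp(−0.00011 × 2500) = 0.75957
Series (discharge nozzle, manual pull station, and smoke detector): 0.89360 × 0.96079 × 0.80252 = 0.68901
Parallel ([0.68901] and releasing panel): 1 − (1 − 0.68901)(1 − 0.75957) = 0.925

0.925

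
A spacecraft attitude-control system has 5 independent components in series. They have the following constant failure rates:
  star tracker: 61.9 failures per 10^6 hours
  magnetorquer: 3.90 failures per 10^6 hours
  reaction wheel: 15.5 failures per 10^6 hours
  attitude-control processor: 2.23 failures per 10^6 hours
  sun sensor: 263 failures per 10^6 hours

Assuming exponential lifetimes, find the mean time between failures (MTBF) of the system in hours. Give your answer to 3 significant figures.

Series of exponential components: λ_sys = Σ λ_i
λ_sys = 0.0000619 + 0.00000390 + 0.0000155 + 0.00000223 + 0.000263 = 3.4653e-04 /h
MTBF = 1 / λ_sys = 2890 h

2890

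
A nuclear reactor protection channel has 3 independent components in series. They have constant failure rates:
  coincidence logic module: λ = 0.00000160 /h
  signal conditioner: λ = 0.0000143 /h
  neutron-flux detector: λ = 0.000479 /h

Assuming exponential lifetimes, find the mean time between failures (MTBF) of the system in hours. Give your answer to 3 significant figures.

2020

Series of exponential components: λ_sys = Σ λ_i
λ_sys = 0.00000160 + 0.0000143 + 0.000479 = 4.9490e-04 /h
MTBF = 1 / λ_sys = 2020 h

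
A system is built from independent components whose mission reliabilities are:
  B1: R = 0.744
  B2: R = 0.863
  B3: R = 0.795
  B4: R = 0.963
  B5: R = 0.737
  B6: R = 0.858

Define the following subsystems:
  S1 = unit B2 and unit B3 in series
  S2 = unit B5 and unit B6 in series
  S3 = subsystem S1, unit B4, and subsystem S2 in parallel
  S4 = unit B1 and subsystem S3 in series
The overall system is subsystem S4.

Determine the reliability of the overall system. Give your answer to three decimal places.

0.741

Series (B2 and B3): 0.86300 × 0.79500 = 0.68609
Series (B5 and B6): 0.73700 × 0.85800 = 0.63235
Parallel ([0.68609], B4, and [0.63235]): 1 − (1 − 0.68609)(1 − 0.96300)(1 − 0.63235) = 0.99573
Series (B1 and [0.99573]): 0.74400 × 0.99573 = 0.741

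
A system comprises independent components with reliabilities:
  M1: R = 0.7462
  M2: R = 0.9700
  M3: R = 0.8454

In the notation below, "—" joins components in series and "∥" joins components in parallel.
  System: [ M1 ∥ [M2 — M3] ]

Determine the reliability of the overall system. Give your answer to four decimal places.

0.9543

Series (M2 and M3): 0.970000 × 0.845400 = 0.820038
Parallel (M1 and [0.820038]): 1 − (1 − 0.746200)(1 − 0.820038) = 0.9543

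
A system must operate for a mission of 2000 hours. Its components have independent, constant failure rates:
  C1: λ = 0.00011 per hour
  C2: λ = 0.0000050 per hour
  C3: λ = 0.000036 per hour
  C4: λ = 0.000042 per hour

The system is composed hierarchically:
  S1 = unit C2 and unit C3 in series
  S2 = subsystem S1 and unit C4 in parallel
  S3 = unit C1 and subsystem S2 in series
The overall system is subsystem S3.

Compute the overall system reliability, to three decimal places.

R(C1) = exp(−0.00011 × 2000) = 0.80252
R(C2) = exp(−0.0000050 × 2000) = 0.99005
R(C3) = exp(−0.000036 × 2000) = 0.93053
R(C4) = exp(−0.000042 × 2000) = 0.91943
Series (C2 and C3): 0.99005 × 0.93053 = 0.92127
Parallel ([0.92127] and C4): 1 − (1 − 0.92127)(1 − 0.91943) = 0.99366
Series (C1 and [0.99366]): 0.80252 × 0.99366 = 0.797

0.797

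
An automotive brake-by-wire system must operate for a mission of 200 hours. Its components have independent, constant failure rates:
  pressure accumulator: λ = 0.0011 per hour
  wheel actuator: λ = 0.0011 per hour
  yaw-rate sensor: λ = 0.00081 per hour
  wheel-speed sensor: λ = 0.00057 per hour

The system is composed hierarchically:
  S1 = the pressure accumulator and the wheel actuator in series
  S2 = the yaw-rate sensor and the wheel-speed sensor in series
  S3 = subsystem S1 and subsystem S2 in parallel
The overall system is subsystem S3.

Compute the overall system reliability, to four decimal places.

0.9141

R(pressure accumulator) = exp(−0.0011 × 200) = 0.802519
R(wheel actuator) = exp(−0.0011 × 200) = 0.802519
R(yaw-rate sensor) = exp(−0.00081 × 200) = 0.850441
R(wheel-speed sensor) = exp(−0.00057 × 200) = 0.892258
Series (pressure accumulator and wheel actuator): 0.802519 × 0.802519 = 0.644037
Series (yaw-rate sensor and wheel-speed sensor): 0.850441 × 0.892258 = 0.758813
Parallel ([0.644037] and [0.758813]): 1 − (1 − 0.644037)(1 − 0.758813) = 0.9141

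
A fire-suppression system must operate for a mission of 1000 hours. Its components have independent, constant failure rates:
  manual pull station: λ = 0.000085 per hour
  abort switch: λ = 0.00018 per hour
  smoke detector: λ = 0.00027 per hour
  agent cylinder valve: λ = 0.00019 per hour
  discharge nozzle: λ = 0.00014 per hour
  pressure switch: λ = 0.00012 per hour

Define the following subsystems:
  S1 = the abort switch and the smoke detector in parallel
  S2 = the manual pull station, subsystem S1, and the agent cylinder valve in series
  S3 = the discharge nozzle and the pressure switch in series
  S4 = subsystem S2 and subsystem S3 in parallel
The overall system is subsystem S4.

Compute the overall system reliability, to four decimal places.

0.9382

R(manual pull station) = exp(−0.000085 × 1000) = 0.918512
R(abort switch) = exp(−0.00018 × 1000) = 0.835270
R(smoke detector) = exp(−0.00027 × 1000) = 0.763379
R(agent cylinder valve) = exp(−0.00019 × 1000) = 0.826959
R(discharge nozzle) = exp(−0.00014 × 1000) = 0.869358
R(pressure switch) = exp(−0.00012 × 1000) = 0.886920
Parallel (abort switch and smoke detector): 1 − (1 − 0.835270)(1 − 0.763379) = 0.961021
Series (manual pull station, [0.961021], and agent cylinder valve): 0.918512 × 0.961021 × 0.826959 = 0.729964
Series (discharge nozzle and pressure switch): 0.869358 × 0.886920 = 0.771051
Parallel ([0.729964] and [0.771051]): 1 − (1 − 0.729964)(1 − 0.771051) = 0.9382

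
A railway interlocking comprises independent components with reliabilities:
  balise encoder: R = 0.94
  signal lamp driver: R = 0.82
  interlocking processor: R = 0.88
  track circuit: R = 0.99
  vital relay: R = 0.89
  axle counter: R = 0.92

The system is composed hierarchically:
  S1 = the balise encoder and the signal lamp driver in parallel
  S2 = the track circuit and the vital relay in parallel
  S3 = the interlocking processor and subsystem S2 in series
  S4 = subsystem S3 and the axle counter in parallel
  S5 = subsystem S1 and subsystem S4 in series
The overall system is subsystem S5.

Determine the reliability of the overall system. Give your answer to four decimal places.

Parallel (balise encoder and signal lamp driver): 1 − (1 − 0.940000)(1 − 0.820000) = 0.989200
Parallel (track circuit and vital relay): 1 − (1 − 0.990000)(1 − 0.890000) = 0.998900
Series (interlocking processor and [0.998900]): 0.880000 × 0.998900 = 0.879032
Parallel ([0.879032] and axle counter): 1 − (1 − 0.879032)(1 − 0.920000) = 0.990323
Series ([0.989200] and [0.990323]): 0.989200 × 0.990323 = 0.9796

0.9796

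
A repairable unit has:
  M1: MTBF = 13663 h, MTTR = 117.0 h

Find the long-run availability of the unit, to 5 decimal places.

0.99151

A(M1) = MTBF/(MTBF+MTTR) = 13663/(13663+117.0) = 0.99151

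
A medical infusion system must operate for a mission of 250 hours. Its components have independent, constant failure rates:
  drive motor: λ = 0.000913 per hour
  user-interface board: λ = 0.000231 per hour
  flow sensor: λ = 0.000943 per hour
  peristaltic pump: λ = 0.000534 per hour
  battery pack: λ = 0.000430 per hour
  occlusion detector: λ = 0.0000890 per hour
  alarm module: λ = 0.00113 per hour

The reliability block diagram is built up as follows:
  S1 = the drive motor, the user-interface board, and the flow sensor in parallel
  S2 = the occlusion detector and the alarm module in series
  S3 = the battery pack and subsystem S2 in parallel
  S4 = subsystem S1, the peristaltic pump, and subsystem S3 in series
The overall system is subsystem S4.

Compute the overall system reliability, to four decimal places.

0.8496

R(drive motor) = exp(−0.000913 × 250) = 0.795925
R(user-interface board) = exp(−0.000231 × 250) = 0.943886
R(flow sensor) = exp(−0.000943 × 250) = 0.789978
R(peristaltic pump) = exp(−0.000534 × 250) = 0.875027
R(battery pack) = exp(−0.000430 × 250) = 0.898077
R(occlusion detector) = exp(−0.0000890 × 250) = 0.977996
R(alarm module) = exp(−0.00113 × 250) = 0.753897
Parallel (drive motor, user-interface board, and flow sensor): 1 − (1 − 0.795925)(1 − 0.943886)(1 − 0.789978) = 0.997595
Series (occlusion detector and alarm module): 0.977996 × 0.753897 = 0.737308
Parallel (battery pack and [0.737308]): 1 − (1 − 0.898077)(1 − 0.737308) = 0.973226
Series ([0.997595], peristaltic pump, and [0.973226]): 0.997595 × 0.875027 × 0.973226 = 0.8496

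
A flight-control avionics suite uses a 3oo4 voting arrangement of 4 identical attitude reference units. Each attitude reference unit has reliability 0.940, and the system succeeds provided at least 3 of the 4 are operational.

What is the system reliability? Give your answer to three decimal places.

R = Σ_{i=3}^{4} C(4,i) p^i (1−p)^{4−i} with p = 0.940
C(4,3)·0.940^3·0.060^1 = 0.19934
C(4,4)·0.940^4·0.060^0 = 0.78075
Sum = 0.980

0.980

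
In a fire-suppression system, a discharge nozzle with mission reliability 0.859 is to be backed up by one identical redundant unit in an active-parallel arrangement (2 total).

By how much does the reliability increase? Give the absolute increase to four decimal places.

R_before = 0.859
R_after = 1 − (1 − 0.859)^2 = 0.9801
ΔR = 0.9801 − 0.859 = 0.1211

0.1211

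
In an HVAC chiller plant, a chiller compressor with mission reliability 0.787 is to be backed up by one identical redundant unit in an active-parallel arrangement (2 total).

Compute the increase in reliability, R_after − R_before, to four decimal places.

R_before = 0.787
R_after = 1 − (1 − 0.787)^2 = 0.9546
ΔR = 0.9546 − 0.787 = 0.1676

0.1676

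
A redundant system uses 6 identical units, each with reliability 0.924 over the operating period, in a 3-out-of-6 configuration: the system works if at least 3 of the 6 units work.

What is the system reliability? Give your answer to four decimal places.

0.9996

R = Σ_{i=3}^{6} C(6,i) p^i (1−p)^{6−i} with p = 0.924
C(6,3)·0.924^3·0.076^3 = 0.006926
C(6,4)·0.924^4·0.076^2 = 0.063155
C(6,5)·0.924^5·0.076^1 = 0.307132
C(6,6)·0.924^6·0.076^0 = 0.622346
Sum = 0.9996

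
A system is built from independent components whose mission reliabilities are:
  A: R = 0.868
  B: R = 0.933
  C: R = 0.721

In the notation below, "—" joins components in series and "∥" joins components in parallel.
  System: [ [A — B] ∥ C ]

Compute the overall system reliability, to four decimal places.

0.9469

Series (A and B): 0.868000 × 0.933000 = 0.809844
Parallel ([0.809844] and C): 1 − (1 − 0.809844)(1 − 0.721000) = 0.9469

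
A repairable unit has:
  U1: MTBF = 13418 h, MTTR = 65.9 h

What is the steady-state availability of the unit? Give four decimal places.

0.9951

A(U1) = MTBF/(MTBF+MTTR) = 13418/(13418+65.9) = 0.9951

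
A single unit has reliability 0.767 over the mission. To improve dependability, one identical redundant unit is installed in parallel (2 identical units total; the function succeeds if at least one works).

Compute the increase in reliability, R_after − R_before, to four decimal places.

R_before = 0.767
R_after = 1 − (1 − 0.767)^2 = 0.9457
ΔR = 0.9457 − 0.767 = 0.1787

0.1787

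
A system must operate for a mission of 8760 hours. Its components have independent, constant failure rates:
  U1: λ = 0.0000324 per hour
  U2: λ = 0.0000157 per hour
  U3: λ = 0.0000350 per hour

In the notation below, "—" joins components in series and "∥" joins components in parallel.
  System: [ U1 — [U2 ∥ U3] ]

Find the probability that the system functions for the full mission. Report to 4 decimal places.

R(U1) = exp(−0.0000324 × 8760) = 0.752899
R(U2) = exp(−0.0000157 × 8760) = 0.871506
R(U3) = exp(−0.0000350 × 8760) = 0.735945
Parallel (U2 and U3): 1 − (1 − 0.871506)(1 − 0.735945) = 0.966071
Series (U1 and [0.966071]): 0.752899 × 0.966071 = 0.7274

0.7274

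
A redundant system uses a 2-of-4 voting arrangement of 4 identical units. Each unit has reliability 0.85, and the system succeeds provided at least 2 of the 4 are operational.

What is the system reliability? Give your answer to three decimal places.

0.988

R = Σ_{i=2}^{4} C(4,i) p^i (1−p)^{4−i} with p = 0.85
C(4,2)·0.85^2·0.15^2 = 0.09754
C(4,3)·0.85^3·0.15^1 = 0.36848
C(4,4)·0.85^4·0.15^0 = 0.52201
Sum = 0.988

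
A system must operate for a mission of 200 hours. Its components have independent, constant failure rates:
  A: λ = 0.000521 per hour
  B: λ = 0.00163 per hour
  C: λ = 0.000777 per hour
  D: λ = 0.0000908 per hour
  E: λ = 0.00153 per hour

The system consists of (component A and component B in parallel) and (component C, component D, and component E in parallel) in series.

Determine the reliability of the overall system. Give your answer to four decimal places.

0.9718

R(A) = exp(−0.000521 × 200) = 0.901045
R(B) = exp(−0.00163 × 200) = 0.721805
R(C) = exp(−0.000777 × 200) = 0.856073
R(D) = exp(−0.0000908 × 200) = 0.982004
R(E) = exp(−0.00153 × 200) = 0.736387
Parallel (A and B): 1 − (1 − 0.901045)(1 − 0.721805) = 0.972471
Parallel (C, D, and E): 1 − (1 − 0.856073)(1 − 0.982004)(1 − 0.736387) = 0.999317
Series ([0.972471] and [0.999317]): 0.972471 × 0.999317 = 0.9718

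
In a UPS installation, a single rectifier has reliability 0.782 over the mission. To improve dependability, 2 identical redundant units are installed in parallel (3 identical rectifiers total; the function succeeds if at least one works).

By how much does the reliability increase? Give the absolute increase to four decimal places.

0.2076

R_before = 0.782
R_after = 1 − (1 − 0.782)^3 = 0.9896
ΔR = 0.9896 − 0.782 = 0.2076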